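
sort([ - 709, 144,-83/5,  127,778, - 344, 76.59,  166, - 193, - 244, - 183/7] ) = [ - 709, - 344, - 244, - 193 ,-183/7, - 83/5,  76.59,  127, 144,  166,  778 ]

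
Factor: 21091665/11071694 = 2^( - 1)*3^1 * 5^1*7^1*23^ ( - 1)* 37^1*61^1*89^1*233^(  -  1)*1033^( - 1 )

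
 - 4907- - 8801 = 3894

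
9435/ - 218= - 44  +  157/218 = - 43.28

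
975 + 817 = 1792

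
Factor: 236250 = 2^1*3^3*5^4*7^1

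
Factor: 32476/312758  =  46/443 = 2^1*23^1 * 443^(-1) 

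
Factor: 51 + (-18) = 3^1*11^1 = 33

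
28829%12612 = 3605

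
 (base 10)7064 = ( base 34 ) 63Q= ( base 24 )c68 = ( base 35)5qt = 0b1101110011000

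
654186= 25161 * 26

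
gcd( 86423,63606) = 1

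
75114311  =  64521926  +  10592385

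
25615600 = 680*37670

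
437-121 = 316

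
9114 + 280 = 9394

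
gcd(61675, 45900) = 25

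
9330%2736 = 1122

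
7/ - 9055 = -1 + 9048/9055 = - 0.00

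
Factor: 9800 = 2^3*5^2*7^2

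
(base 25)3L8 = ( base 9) 3265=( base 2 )100101101000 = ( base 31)2fl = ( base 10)2408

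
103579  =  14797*7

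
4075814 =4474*911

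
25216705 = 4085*6173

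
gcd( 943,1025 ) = 41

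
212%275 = 212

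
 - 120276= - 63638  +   - 56638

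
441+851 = 1292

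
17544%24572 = 17544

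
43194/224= 192+93/112 = 192.83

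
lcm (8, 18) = 72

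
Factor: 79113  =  3^1  *  26371^1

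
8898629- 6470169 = 2428460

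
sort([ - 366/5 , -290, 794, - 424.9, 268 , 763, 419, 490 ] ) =[-424.9,-290, - 366/5,268,419, 490, 763, 794] 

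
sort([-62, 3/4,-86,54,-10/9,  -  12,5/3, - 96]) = [  -  96, - 86, - 62, - 12, - 10/9, 3/4,5/3, 54]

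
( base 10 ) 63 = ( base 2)111111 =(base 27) 29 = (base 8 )77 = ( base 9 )70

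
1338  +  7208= 8546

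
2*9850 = 19700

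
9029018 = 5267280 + 3761738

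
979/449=2 + 81/449 = 2.18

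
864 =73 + 791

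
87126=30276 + 56850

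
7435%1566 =1171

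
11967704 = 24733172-12765468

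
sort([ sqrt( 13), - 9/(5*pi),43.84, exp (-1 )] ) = [-9/( 5 * pi),exp(-1), sqrt( 13 ) , 43.84 ] 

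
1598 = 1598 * 1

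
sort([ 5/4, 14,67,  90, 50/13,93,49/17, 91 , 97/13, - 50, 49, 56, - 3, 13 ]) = [-50,  -  3, 5/4, 49/17,50/13,97/13 , 13, 14, 49,56, 67, 90,91, 93]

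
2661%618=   189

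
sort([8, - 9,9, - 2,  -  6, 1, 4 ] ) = [-9 ,- 6,-2, 1 , 4, 8, 9]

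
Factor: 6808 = 2^3*23^1*37^1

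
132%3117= 132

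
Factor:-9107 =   -  7^1*1301^1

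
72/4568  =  9/571 = 0.02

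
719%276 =167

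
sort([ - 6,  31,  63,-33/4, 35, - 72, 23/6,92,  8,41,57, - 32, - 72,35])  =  [ - 72, - 72 ,- 32, - 33/4,- 6, 23/6, 8, 31, 35,35, 41,57, 63,92]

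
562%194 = 174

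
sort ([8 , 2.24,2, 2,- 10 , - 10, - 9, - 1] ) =[-10, - 10,-9,-1, 2, 2 , 2.24, 8]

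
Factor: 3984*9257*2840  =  2^7*3^1*5^1*71^1*83^1*9257^1 =104738881920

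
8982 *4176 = 37508832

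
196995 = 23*8565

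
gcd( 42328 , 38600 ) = 8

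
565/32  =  565/32 = 17.66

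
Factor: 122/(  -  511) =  - 2^1* 7^(  -  1 )*61^1*73^( - 1)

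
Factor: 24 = 2^3 * 3^1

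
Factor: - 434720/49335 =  - 2^5*3^ ( - 1) * 19^1*23^( - 1)= -608/69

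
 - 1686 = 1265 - 2951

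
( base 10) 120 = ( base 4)1320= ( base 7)231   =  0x78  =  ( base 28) 48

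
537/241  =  2 + 55/241 = 2.23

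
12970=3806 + 9164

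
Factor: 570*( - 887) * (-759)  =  2^1*3^2*5^1*11^1*19^1*23^1 *887^1 = 383742810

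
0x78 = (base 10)120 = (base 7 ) 231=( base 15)80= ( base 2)1111000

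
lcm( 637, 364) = 2548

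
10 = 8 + 2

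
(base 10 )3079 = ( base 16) c07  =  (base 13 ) 152B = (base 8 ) 6007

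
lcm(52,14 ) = 364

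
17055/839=20 + 275/839 = 20.33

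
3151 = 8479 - 5328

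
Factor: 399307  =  419^1*953^1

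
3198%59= 12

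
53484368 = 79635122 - 26150754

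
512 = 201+311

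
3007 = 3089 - 82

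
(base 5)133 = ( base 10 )43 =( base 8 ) 53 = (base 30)1d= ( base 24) 1J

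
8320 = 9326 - 1006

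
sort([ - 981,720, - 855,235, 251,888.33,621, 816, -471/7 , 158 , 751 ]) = [-981, - 855, - 471/7, 158, 235, 251, 621,720, 751,  816,888.33]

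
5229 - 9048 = -3819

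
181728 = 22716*8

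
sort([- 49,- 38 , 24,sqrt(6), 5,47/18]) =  [-49,-38, sqrt ( 6 ),47/18, 5,24] 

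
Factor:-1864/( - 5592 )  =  1/3 = 3^ ( - 1) 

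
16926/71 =238  +  28/71 = 238.39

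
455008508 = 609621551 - 154613043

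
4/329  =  4/329  =  0.01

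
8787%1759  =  1751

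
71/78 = 71/78 = 0.91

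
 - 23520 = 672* ( - 35) 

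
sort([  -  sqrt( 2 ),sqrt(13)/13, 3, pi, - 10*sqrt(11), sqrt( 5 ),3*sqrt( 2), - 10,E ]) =[ - 10*sqrt ( 11 ),-10, - sqrt( 2), sqrt(13) /13 , sqrt( 5 ), E,3, pi, 3*sqrt( 2 )]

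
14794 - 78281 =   -  63487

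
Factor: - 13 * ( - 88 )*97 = 110968 = 2^3 * 11^1*13^1*97^1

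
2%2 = 0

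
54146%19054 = 16038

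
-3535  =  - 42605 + 39070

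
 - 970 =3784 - 4754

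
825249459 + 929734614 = 1754984073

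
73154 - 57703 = 15451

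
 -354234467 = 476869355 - 831103822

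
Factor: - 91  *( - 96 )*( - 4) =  - 34944  =  -  2^7*3^1*7^1*13^1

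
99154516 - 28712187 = 70442329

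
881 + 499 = 1380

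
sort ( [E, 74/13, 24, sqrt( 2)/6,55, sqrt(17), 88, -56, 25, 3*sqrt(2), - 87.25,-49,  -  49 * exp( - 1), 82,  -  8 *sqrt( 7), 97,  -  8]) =[ - 87.25, - 56, - 49, - 8 * sqrt( 7), - 49*exp( - 1 ), - 8, sqrt(2)/6,  E, sqrt (17 ),3 *sqrt(2), 74/13,24, 25, 55,  82,  88,97] 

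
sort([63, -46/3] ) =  [ - 46/3,63 ] 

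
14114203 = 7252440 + 6861763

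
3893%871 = 409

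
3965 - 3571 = 394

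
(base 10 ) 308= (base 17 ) 112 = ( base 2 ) 100110100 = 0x134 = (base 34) 92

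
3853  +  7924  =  11777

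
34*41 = 1394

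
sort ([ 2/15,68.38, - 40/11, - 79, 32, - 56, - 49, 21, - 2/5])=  [-79, - 56, - 49 , - 40/11, - 2/5, 2/15,21,32  ,  68.38]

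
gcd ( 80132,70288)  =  92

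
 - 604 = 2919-3523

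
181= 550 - 369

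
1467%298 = 275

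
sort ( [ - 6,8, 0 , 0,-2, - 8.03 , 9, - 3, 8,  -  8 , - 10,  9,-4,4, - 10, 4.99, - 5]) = [-10,-10,-8.03, - 8 , - 6, - 5, - 4, - 3, -2,0, 0 , 4,4.99,8, 8, 9,9]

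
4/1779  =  4/1779 = 0.00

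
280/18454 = 140/9227 = 0.02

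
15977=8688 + 7289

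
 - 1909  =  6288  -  8197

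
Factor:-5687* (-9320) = 53002840=2^3* 5^1 * 11^2*47^1*233^1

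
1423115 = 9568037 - 8144922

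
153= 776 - 623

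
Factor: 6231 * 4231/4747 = 3^1*31^1*47^( - 1 )*67^1*101^( - 1 )*4231^1 = 26363361/4747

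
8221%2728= 37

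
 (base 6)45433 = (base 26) 9d7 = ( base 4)1210131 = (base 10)6429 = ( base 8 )14435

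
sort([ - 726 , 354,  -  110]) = [-726, - 110, 354 ]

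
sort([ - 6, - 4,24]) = [ - 6, - 4, 24]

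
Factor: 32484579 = 3^1*23^1*470791^1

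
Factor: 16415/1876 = 35/4 = 2^( - 2)*5^1* 7^1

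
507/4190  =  507/4190 = 0.12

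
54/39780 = 3/2210 = 0.00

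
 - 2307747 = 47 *( - 49101)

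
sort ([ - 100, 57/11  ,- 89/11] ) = [ -100,-89/11, 57/11]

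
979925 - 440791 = 539134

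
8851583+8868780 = 17720363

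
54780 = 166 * 330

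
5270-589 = 4681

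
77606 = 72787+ 4819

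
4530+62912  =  67442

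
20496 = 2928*7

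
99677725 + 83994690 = 183672415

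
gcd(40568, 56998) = 2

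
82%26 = 4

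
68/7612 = 17/1903 = 0.01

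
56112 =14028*4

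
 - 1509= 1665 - 3174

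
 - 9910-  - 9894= -16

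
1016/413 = 1016/413= 2.46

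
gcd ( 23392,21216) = 544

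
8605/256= 33+157/256= 33.61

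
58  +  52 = 110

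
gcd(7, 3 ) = 1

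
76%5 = 1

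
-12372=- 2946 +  - 9426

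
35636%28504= 7132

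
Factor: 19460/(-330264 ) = -35/594= - 2^(-1)*3^(-3) * 5^1*7^1* 11^(-1) 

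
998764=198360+800404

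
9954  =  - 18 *( - 553)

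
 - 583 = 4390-4973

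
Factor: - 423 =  - 3^2 * 47^1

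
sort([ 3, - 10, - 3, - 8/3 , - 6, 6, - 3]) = [ - 10, - 6, - 3, - 3 , - 8/3, 3, 6 ]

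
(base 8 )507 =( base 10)327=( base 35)9c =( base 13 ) 1C2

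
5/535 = 1/107  =  0.01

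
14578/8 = 1822 + 1/4 = 1822.25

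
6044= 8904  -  2860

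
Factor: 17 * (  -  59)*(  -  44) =2^2*11^1*17^1*59^1 = 44132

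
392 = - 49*(- 8 )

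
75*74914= 5618550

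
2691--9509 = 12200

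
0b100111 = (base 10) 39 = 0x27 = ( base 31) 18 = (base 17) 25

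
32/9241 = 32/9241 = 0.00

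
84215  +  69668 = 153883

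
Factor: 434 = 2^1 * 7^1*31^1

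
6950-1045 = 5905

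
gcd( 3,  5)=1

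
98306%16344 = 242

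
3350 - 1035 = 2315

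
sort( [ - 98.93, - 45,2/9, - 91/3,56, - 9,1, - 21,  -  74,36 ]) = [ - 98.93, - 74, - 45, - 91/3, - 21, - 9,2/9,1,36,  56 ]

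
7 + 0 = 7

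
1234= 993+241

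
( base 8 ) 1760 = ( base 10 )1008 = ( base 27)1A9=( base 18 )320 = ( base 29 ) 15m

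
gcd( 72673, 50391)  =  1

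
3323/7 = 474+5/7 = 474.71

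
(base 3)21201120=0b1010111111111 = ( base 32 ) 5FV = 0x15FF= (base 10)5631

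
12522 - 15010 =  - 2488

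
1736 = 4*434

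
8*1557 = 12456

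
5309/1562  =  5309/1562 =3.40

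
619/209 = 2  +  201/209  =  2.96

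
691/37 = 691/37 = 18.68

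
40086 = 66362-26276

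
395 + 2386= 2781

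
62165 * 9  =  559485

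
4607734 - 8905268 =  - 4297534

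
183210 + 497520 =680730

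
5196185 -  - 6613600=11809785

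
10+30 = 40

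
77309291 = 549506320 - 472197029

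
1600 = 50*32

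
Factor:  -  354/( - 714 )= 7^( - 1 )*17^ ( - 1)*59^1=59/119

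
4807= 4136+671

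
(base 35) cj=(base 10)439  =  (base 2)110110111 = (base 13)27A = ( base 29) f4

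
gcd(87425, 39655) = 5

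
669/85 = 669/85 = 7.87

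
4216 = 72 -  - 4144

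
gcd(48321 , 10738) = 5369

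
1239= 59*21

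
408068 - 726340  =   - 318272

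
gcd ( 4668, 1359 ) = 3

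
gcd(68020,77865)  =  895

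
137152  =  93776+43376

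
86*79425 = 6830550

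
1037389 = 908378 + 129011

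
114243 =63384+50859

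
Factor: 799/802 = 2^( - 1)*17^1*47^1*401^( - 1)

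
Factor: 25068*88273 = 2^2*3^1*41^1* 2089^1*2153^1=2212827564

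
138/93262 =69/46631 = 0.00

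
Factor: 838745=5^1 * 271^1*619^1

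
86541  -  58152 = 28389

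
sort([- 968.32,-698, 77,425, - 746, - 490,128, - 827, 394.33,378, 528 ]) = [ - 968.32, - 827, - 746, - 698, - 490, 77 , 128,378, 394.33,425, 528] 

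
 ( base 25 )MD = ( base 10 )563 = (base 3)202212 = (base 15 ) 278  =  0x233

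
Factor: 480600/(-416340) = - 890/771 = -  2^1*3^( - 1)*5^1*89^1*257^(  -  1 ) 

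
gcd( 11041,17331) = 1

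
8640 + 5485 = 14125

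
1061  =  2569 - 1508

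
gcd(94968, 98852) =4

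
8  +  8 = 16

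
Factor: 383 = 383^1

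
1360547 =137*9931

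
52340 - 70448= -18108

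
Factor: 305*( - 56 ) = -17080 = - 2^3 *5^1*7^1*61^1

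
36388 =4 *9097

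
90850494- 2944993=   87905501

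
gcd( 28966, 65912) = 14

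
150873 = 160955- 10082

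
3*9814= 29442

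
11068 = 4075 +6993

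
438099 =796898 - 358799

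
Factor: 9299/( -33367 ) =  - 17^1*61^( - 1 ) = - 17/61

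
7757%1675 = 1057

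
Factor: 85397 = 13^1*6569^1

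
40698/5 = 8139 + 3/5 = 8139.60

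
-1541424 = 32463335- 34004759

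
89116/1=89116 = 89116.00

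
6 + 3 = 9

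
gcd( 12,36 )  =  12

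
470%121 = 107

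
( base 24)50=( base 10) 120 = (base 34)3i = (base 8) 170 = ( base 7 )231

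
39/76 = 39/76= 0.51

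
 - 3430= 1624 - 5054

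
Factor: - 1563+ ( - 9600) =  - 3^1*61^2 =- 11163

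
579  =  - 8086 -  - 8665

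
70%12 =10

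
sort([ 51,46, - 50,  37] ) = [ - 50,37,  46,51 ] 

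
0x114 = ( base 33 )8C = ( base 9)336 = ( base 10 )276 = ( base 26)AG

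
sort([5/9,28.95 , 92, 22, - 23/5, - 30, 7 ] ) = [- 30, - 23/5 , 5/9,7, 22,28.95, 92]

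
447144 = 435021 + 12123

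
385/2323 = 385/2323  =  0.17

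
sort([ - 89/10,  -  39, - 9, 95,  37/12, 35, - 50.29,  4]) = [ - 50.29,-39, - 9, - 89/10,37/12, 4, 35,95 ] 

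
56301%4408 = 3405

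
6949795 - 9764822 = -2815027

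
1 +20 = 21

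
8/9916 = 2/2479 = 0.00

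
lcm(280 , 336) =1680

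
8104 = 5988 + 2116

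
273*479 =130767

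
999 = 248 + 751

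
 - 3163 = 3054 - 6217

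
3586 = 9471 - 5885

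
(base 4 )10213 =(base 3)101221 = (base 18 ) g7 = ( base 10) 295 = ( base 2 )100100111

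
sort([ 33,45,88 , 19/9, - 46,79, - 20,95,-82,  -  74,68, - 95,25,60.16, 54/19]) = [  -  95, - 82, - 74, - 46, - 20,19/9,54/19, 25,33,45,  60.16 , 68,79,88, 95 ]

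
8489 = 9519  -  1030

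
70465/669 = 70465/669 = 105.33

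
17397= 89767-72370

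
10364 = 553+9811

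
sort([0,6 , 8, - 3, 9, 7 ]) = [ - 3,0, 6,7 , 8,9]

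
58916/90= 29458/45 = 654.62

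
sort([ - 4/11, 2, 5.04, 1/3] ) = [  -  4/11, 1/3, 2,5.04] 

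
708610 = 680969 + 27641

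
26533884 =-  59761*( - 444)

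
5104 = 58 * 88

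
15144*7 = 106008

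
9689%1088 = 985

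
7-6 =1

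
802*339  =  271878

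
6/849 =2/283= 0.01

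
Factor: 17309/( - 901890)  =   - 19/990 = - 2^(-1)*3^( - 2)*5^( - 1)*11^ ( - 1)*19^1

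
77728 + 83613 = 161341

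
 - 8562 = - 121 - 8441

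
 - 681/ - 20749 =681/20749 = 0.03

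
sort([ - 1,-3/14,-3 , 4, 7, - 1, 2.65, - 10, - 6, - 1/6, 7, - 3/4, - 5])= [ - 10,- 6,  -  5, - 3,-1, - 1, - 3/4, - 3/14,-1/6, 2.65  ,  4, 7, 7 ]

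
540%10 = 0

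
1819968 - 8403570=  - 6583602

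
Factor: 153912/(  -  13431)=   -424/37= - 2^3 * 37^( - 1 )*53^1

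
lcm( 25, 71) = 1775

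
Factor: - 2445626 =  - 2^1*37^1 * 33049^1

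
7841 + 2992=10833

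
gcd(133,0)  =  133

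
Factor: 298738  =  2^1*11^1*37^1*367^1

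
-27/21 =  - 2+ 5/7 = -1.29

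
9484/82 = 4742/41 = 115.66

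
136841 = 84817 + 52024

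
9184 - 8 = 9176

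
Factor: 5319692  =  2^2*7^1*189989^1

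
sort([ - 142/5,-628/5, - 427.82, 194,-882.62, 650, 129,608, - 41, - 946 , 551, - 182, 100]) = [ - 946,- 882.62,  -  427.82, - 182, - 628/5, - 41, - 142/5, 100, 129,194, 551, 608, 650] 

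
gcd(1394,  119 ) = 17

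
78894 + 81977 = 160871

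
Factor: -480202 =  - 2^1*240101^1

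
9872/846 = 11 + 283/423 =11.67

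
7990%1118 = 164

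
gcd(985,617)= 1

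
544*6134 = 3336896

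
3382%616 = 302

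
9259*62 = 574058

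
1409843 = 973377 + 436466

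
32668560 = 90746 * 360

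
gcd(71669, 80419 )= 1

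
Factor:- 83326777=-83326777^1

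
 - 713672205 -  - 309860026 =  - 403812179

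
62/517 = 62/517 = 0.12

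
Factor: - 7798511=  - 7^1*149^1*7477^1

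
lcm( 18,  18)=18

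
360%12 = 0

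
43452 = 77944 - 34492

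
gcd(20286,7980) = 42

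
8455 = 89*95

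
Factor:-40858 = -2^1*31^1*659^1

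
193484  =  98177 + 95307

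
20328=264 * 77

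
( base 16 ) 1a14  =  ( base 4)1220110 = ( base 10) 6676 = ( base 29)7R6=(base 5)203201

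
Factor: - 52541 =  - 52541^1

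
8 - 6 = 2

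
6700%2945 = 810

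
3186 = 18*177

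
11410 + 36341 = 47751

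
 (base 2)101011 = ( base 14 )31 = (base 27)1G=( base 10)43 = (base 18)27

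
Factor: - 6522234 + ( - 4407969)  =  -3^2*79^1 * 15373^1 = - 10930203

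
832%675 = 157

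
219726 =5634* 39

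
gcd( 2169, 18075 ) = 723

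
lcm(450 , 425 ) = 7650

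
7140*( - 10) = -71400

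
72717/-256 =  - 285 + 243/256 = - 284.05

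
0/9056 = 0 = 0.00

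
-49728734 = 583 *( - 85298)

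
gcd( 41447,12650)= 1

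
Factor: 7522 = 2^1*3761^1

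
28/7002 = 14/3501 = 0.00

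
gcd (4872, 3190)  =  58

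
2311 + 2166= 4477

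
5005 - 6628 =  - 1623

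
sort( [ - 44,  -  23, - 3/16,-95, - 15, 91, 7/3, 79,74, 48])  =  [  -  95, - 44, - 23, - 15,  -  3/16,7/3,48,  74,79,91]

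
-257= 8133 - 8390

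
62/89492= 31/44746 = 0.00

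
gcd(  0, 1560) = 1560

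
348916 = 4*87229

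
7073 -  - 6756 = 13829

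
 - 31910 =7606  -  39516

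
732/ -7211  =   - 1 + 6479/7211 = - 0.10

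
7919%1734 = 983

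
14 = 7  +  7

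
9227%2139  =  671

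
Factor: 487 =487^1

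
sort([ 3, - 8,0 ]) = [ - 8,0, 3]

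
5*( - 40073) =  - 200365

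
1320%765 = 555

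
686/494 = 1 + 96/247 = 1.39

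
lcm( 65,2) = 130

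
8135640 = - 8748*( - 930 ) 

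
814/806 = 407/403 = 1.01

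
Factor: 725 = 5^2*29^1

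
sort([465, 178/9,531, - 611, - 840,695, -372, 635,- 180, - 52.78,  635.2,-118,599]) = [ - 840,-611,-372, - 180,-118 ,  -  52.78,178/9,465, 531, 599, 635,635.2,695]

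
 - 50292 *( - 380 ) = 19110960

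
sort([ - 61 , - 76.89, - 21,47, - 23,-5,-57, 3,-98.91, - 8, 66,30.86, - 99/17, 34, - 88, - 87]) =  [-98.91, - 88, - 87, - 76.89, - 61, - 57, - 23,-21, - 8, - 99/17 , - 5,3, 30.86,34, 47, 66]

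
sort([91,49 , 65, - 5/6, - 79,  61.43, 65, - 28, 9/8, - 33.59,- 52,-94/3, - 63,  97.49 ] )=[-79, - 63, - 52,  -  33.59, - 94/3,  -  28, - 5/6, 9/8,  49,61.43 , 65, 65,91, 97.49]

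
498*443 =220614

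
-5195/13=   -  5195/13 = - 399.62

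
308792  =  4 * 77198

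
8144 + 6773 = 14917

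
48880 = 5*9776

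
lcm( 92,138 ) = 276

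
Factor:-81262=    - 2^1*41^1 * 991^1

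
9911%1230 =71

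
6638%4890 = 1748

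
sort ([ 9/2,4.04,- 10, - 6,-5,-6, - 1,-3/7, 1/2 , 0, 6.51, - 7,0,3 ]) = [ - 10, - 7,- 6, - 6,- 5,-1,- 3/7, 0,0,1/2,3,4.04,  9/2,6.51 ] 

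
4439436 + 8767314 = 13206750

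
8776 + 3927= 12703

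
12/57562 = 6/28781  =  0.00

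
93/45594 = 31/15198 = 0.00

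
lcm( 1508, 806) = 46748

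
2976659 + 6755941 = 9732600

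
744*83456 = 62091264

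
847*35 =29645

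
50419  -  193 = 50226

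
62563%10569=9718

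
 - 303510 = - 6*50585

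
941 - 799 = 142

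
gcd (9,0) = 9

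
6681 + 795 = 7476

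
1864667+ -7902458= - 6037791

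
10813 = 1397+9416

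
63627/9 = 21209/3=7069.67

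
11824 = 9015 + 2809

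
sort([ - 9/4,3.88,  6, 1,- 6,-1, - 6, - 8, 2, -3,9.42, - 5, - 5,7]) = [ - 8 ,- 6, - 6, - 5, - 5, - 3, - 9/4, - 1, 1, 2,  3.88,6,  7, 9.42 ] 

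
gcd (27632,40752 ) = 16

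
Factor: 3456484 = 2^2*864121^1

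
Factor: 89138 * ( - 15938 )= - 1420681444 = - 2^2*7^1*13^1 * 613^1*6367^1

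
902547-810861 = 91686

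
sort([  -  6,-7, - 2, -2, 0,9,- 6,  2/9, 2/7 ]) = [ - 7,  -  6, - 6, -2, - 2,  0 , 2/9,2/7,9 ] 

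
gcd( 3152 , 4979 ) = 1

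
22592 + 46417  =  69009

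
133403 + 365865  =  499268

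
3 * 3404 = 10212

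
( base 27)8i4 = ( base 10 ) 6322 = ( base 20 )fg2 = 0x18b2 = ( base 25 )A2M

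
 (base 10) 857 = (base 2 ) 1101011001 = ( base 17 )2g7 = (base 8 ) 1531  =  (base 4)31121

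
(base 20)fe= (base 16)13a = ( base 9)378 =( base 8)472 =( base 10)314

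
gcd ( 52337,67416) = 1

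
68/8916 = 17/2229   =  0.01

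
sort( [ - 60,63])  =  [-60, 63]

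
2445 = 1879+566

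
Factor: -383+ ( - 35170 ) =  - 35553 = - 3^1 *7^1 * 1693^1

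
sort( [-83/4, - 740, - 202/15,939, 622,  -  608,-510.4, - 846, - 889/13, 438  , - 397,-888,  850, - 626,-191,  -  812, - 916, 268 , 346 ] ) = [ - 916,-888,-846,-812,-740,  -  626, - 608,-510.4, - 397 , - 191, - 889/13, - 83/4,-202/15, 268,346, 438, 622,  850, 939 ] 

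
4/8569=4/8569 = 0.00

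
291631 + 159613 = 451244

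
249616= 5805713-5556097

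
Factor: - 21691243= -7^1 * 3098749^1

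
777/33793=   777/33793 = 0.02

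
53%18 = 17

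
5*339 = 1695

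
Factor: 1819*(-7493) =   -  13629767 = -  17^1 * 59^1*107^1*127^1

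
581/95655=83/13665 = 0.01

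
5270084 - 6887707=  - 1617623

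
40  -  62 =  - 22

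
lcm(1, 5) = 5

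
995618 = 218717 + 776901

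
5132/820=1283/205  =  6.26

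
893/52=17 + 9/52 = 17.17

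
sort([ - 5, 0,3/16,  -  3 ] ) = [ - 5 , - 3,0,  3/16]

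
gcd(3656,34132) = 4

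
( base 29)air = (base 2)10001011111111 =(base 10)8959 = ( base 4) 2023333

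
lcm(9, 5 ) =45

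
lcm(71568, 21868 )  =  787248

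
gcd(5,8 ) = 1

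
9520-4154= 5366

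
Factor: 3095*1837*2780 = 2^2*5^2*11^1*139^1*167^1*619^1 = 15805731700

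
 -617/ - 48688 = 617/48688 = 0.01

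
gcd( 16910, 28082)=38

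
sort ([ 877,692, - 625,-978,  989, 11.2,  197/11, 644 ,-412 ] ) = [ - 978, - 625, - 412,11.2, 197/11,644, 692, 877, 989 ] 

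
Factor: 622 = 2^1 * 311^1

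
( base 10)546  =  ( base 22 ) 12i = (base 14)2B0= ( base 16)222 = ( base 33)GI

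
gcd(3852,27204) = 12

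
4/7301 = 4/7301 = 0.00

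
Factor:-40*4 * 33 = - 2^5*3^1*5^1 * 11^1 = - 5280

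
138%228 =138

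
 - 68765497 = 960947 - 69726444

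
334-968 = - 634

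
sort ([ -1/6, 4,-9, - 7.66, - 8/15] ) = [-9,  -  7.66, -8/15, - 1/6, 4 ]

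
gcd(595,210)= 35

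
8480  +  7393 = 15873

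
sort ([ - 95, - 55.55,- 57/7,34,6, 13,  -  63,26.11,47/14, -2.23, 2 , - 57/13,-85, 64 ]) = [- 95 , - 85, - 63, - 55.55,-57/7, - 57/13, - 2.23, 2,47/14,  6,13,26.11,34,  64 ] 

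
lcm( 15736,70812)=141624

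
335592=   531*632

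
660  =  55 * 12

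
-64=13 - 77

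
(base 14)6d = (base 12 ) 81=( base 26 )3J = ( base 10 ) 97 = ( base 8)141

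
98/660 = 49/330 = 0.15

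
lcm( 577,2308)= 2308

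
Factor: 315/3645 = 7/81 = 3^( - 4)*7^1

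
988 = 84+904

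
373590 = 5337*70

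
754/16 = 377/8 =47.12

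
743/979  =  743/979=0.76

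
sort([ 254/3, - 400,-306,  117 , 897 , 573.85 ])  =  [ - 400, - 306,254/3, 117 , 573.85,897]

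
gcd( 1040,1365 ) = 65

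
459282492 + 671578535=1130861027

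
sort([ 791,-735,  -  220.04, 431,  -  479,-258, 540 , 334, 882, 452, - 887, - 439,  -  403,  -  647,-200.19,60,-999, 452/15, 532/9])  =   [ - 999,-887,-735,- 647,  -  479, - 439,-403, - 258,  -  220.04,-200.19, 452/15 , 532/9,60, 334, 431,452, 540,791,882]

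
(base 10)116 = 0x74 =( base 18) 68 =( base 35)3B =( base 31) 3n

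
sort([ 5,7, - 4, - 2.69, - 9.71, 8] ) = [ - 9.71, - 4, - 2.69 , 5,7 , 8]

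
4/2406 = 2/1203 = 0.00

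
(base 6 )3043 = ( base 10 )675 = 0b1010100011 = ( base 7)1653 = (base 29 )N8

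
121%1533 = 121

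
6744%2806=1132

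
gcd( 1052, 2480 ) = 4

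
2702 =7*386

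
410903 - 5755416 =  - 5344513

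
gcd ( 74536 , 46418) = 2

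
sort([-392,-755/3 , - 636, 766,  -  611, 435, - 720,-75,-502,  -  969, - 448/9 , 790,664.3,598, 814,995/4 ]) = [ - 969, - 720, - 636 , - 611,- 502, - 392, - 755/3, -75, - 448/9,995/4,435,598 , 664.3,766,790,814 ] 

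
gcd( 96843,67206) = 3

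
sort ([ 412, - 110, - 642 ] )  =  [ - 642, - 110, 412]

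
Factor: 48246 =2^1* 3^1*11^1*17^1*  43^1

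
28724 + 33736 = 62460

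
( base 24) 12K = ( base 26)ok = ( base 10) 644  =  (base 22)176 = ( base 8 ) 1204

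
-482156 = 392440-874596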